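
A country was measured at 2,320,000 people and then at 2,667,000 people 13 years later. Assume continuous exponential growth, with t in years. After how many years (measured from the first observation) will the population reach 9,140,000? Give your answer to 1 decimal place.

t ≈ 127.9 years

r = ln(2667000/2320000) / 13 ≈ 0.010722 per year
t = ln(9140000/2320000) / r = 1.37109 / 0.010722 ≈ 127.876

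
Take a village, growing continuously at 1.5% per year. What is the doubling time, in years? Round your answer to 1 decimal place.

doubling time ≈ 46.2 years

doubling time = ln(2) / |r| = 0.69315 / 0.015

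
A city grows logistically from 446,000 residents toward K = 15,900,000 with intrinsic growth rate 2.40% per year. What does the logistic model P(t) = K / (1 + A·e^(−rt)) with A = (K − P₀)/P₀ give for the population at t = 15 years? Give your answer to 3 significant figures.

≈ 632,000 residents

A = (15900000 − 446000)/446000 = 34.65022
P(15) = 15900000 / (1 + 34.65022·e^(−0.024·15)) = 15900000 / (1 + 34.65022·0.697676)
= 15900000 / 25.17464 ≈ 631587.95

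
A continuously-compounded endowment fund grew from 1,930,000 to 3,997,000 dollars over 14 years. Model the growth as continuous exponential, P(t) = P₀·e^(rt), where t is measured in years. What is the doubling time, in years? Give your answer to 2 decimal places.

r = ln(3997000/1930000) / 14 = ln(2.07098) / 14 ≈ 0.052002 per year
doubling time = ln 2 / |r| = 0.69315 / 0.052002

doubling time ≈ 13.33 years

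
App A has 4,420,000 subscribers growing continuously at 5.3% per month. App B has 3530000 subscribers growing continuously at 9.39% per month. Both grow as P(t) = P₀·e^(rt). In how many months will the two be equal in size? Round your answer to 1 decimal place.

t ≈ 5.5 months

4420000·e^(0.053t) = 3530000·e^(0.0939t)
4420000/3530000 = e^((0.0939 − 0.053)t) → ln(1.25212) = 0.0409·t
t = 0.22484 / 0.0409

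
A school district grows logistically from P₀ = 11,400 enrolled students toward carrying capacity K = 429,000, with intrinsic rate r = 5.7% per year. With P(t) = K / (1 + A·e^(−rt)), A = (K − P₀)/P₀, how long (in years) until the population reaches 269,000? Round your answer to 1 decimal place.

t ≈ 72.3 years

A = (429000 − 11400)/11400 = 36.63158
269000 = 429000/(1 + 36.63158·e^(−0.057t)) → 1 + 36.63158·e^(−0.057t) = 1.5948
e^(−0.057t) = 0.016237 → t = ln(61.58684)/0.057 = 4.12045/0.057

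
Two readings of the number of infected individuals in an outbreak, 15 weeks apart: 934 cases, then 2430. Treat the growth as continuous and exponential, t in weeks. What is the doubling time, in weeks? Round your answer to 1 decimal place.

r = ln(2430/934) / 15 = ln(2.60171) / 15 ≈ 0.063745 per week
doubling time = ln 2 / |r| = 0.69315 / 0.063745

doubling time ≈ 10.9 weeks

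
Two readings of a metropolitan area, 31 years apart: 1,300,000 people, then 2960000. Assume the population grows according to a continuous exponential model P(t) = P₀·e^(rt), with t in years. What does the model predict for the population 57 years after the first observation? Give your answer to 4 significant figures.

r = ln(2960000/1300000) / 31 ≈ 0.026543 per year
P(57) = 1300000 · e^(0.026543·57) = 1300000 · 4.54004 ≈ 5902054.8

≈ 5,902,000 people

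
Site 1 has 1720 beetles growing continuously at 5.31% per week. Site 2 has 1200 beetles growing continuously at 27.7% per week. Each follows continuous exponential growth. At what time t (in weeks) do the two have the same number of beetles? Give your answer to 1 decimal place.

t ≈ 1.6 weeks

1720·e^(0.0531t) = 1200·e^(0.277t)
1720/1200 = e^((0.277 − 0.0531)t) → ln(1.43333) = 0.2239·t
t = 0.36 / 0.2239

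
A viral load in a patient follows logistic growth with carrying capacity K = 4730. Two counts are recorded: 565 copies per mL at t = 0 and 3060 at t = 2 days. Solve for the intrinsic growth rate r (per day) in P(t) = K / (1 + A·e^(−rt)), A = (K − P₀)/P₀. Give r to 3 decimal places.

r ≈ 1.302 per day

A = (4730 − 565)/565 = 7.37168
3060 = 4730/(1 + 7.37168·e^(−r·2)) → e^(−2r) = (1.54575 − 1)/7.37168 = 0.074034
r = −ln(0.074034)/2 = 2.60324/2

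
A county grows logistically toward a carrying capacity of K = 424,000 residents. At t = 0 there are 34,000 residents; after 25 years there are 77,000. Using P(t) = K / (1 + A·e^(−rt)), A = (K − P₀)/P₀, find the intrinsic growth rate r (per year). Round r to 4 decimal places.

A = (424000 − 34000)/34000 = 11.47059
77000 = 424000/(1 + 11.47059·e^(−r·25)) → e^(−25r) = (5.50649 − 1)/11.47059 = 0.392874
r = −ln(0.392874)/25 = 0.93427/25

r ≈ 0.0374 per year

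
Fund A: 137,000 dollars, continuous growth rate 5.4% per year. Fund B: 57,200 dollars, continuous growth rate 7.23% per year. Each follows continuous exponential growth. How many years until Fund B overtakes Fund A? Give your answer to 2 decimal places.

t ≈ 47.73 years

137000·e^(0.054t) = 57200·e^(0.0723t)
137000/57200 = e^((0.0723 − 0.054)t) → ln(2.3951) = 0.0183·t
t = 0.87343 / 0.0183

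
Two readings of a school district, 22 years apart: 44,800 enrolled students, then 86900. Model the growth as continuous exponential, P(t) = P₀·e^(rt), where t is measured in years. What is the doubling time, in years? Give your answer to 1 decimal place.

r = ln(86900/44800) / 22 = ln(1.93973) / 22 ≈ 0.030116 per year
doubling time = ln 2 / |r| = 0.69315 / 0.030116

doubling time ≈ 23.0 years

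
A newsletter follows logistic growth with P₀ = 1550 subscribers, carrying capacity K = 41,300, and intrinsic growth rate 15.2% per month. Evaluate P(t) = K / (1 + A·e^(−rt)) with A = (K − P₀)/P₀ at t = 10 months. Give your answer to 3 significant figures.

A = (41300 − 1550)/1550 = 25.64516
P(10) = 41300 / (1 + 25.64516·e^(−0.152·10)) = 41300 / (1 + 25.64516·0.218712)
= 41300 / 6.6089 ≈ 6249.15

≈ 6,250 subscribers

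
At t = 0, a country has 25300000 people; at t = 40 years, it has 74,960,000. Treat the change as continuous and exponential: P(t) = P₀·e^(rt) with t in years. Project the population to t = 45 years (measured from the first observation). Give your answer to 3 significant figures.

≈ 85,900,000 people

r = ln(74960000/25300000) / 40 ≈ 0.027154 per year
P(45) = 25300000 · e^(0.027154·45) = 25300000 · 3.39369 ≈ 85860459.82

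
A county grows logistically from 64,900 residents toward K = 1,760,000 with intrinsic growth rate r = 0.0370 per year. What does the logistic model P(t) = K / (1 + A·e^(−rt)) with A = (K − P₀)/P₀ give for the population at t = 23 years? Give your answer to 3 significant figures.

A = (1760000 − 64900)/64900 = 26.11864
P(23) = 1760000 / (1 + 26.11864·e^(−0.037·23)) = 1760000 / (1 + 26.11864·0.426988)
= 1760000 / 12.15234 ≈ 144828.07

≈ 145,000 residents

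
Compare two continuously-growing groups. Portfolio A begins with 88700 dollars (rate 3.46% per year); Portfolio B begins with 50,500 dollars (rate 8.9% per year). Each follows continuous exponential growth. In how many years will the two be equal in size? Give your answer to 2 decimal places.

88700·e^(0.0346t) = 50500·e^(0.089t)
88700/50500 = e^((0.089 − 0.0346)t) → ln(1.75644) = 0.0544·t
t = 0.56329 / 0.0544

t ≈ 10.35 years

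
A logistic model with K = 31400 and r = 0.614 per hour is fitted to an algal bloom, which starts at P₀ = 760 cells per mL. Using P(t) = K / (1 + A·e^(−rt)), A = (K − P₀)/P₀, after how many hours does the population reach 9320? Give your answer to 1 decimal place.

A = (31400 − 760)/760 = 40.31579
9320 = 31400/(1 + 40.31579·e^(−0.614t)) → 1 + 40.31579·e^(−0.614t) = 3.3691
e^(−0.614t) = 0.058764 → t = ln(17.01735)/0.614 = 2.83423/0.614

t ≈ 4.6 hours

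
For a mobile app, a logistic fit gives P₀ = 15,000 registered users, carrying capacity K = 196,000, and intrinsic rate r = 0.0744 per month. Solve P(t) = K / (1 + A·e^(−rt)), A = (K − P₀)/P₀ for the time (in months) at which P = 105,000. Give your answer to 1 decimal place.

t ≈ 35.4 months

A = (196000 − 15000)/15000 = 12.06667
105000 = 196000/(1 + 12.06667·e^(−0.0744t)) → 1 + 12.06667·e^(−0.0744t) = 1.86667
e^(−0.0744t) = 0.071823 → t = ln(13.92308)/0.0744 = 2.63355/0.0744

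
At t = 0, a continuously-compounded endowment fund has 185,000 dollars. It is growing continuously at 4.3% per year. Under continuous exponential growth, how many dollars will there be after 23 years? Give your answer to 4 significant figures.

P(23) = 185000 · e^(0.043·23) = 185000 · e^(0.989)
= 185000 · 2.68854 ≈ 497380.75

≈ 497,400 dollars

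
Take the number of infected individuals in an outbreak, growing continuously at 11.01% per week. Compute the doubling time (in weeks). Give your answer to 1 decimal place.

doubling time ≈ 6.3 weeks

doubling time = ln(2) / |r| = 0.69315 / 0.1101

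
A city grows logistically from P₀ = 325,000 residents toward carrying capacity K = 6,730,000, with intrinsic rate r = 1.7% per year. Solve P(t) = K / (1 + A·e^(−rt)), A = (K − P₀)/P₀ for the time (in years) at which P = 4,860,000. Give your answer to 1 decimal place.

t ≈ 231.5 years

A = (6730000 − 325000)/325000 = 19.70769
4860000 = 6730000/(1 + 19.70769·e^(−0.017t)) → 1 + 19.70769·e^(−0.017t) = 1.38477
e^(−0.017t) = 0.019524 → t = ln(51.21892)/0.017 = 3.93611/0.017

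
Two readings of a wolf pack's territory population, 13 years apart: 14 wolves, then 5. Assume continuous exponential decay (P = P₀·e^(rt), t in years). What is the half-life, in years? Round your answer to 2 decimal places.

half-life ≈ 8.75 years

r = ln(5/14) / 13 = ln(0.35714) / 13 ≈ -0.079201 per year
half-life = ln 2 / |r| = 0.69315 / 0.079201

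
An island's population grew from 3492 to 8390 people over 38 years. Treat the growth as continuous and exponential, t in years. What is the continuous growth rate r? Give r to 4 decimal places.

8390 = 3492 · e^(r·38)
e^(38r) = 8390/3492 = 2.40263
r = ln(2.40263) / 38 = 0.87657 / 38

r ≈ 0.0231 per year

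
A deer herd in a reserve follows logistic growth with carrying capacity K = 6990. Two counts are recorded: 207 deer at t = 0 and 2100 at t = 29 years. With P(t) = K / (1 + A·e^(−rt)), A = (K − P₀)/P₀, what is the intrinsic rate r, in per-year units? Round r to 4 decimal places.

r ≈ 0.0912 per year

A = (6990 − 207)/207 = 32.76812
2100 = 6990/(1 + 32.76812·e^(−r·29)) → e^(−29r) = (3.32857 − 1)/32.76812 = 0.071062
r = −ln(0.071062)/29 = 2.6442/29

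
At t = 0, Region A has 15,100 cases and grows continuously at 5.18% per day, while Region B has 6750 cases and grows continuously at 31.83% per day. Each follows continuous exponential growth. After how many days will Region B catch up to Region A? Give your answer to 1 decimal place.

t ≈ 3.0 days

15100·e^(0.0518t) = 6750·e^(0.3183t)
15100/6750 = e^((0.3183 − 0.0518)t) → ln(2.23704) = 0.2665·t
t = 0.80515 / 0.2665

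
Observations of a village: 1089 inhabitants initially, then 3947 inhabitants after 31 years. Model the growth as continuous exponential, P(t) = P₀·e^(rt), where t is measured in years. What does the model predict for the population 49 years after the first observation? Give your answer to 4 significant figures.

≈ 8,337 inhabitants

r = ln(3947/1089) / 31 ≈ 0.041539 per year
P(49) = 1089 · e^(0.041539·49) = 1089 · 7.65524 ≈ 8336.56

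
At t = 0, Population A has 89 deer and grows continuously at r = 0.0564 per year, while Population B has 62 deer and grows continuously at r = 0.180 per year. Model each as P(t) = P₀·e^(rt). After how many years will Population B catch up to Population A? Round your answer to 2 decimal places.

t ≈ 2.92 years

89·e^(0.0564t) = 62·e^(0.18t)
89/62 = e^((0.18 − 0.0564)t) → ln(1.43548) = 0.1236·t
t = 0.3615 / 0.1236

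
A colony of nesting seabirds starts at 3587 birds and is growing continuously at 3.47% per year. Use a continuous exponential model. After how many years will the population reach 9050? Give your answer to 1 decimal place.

t ≈ 26.7 years

9050 = 3587 · e^(0.0347·t)
t = ln(9050/3587) / 0.0347 = ln(2.523) / 0.0347 = 0.92545 / 0.0347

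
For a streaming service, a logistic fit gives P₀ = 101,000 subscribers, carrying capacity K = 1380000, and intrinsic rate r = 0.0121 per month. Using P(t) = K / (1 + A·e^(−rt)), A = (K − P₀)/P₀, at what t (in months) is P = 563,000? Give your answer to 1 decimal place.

A = (1380000 − 101000)/101000 = 12.66337
563000 = 1380000/(1 + 12.66337·e^(−0.0121t)) → 1 + 12.66337·e^(−0.0121t) = 2.45115
e^(−0.0121t) = 0.114595 → t = ln(8.72641)/0.0121 = 2.16635/0.0121

t ≈ 179.0 months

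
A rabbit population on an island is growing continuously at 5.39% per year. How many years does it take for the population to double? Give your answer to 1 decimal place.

doubling time = ln(2) / |r| = 0.69315 / 0.0539

doubling time ≈ 12.9 years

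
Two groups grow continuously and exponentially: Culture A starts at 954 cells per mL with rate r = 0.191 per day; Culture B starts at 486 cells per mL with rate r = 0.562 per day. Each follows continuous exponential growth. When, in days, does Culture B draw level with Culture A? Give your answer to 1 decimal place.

t ≈ 1.8 days

954·e^(0.191t) = 486·e^(0.562t)
954/486 = e^((0.562 − 0.191)t) → ln(1.96296) = 0.371·t
t = 0.67446 / 0.371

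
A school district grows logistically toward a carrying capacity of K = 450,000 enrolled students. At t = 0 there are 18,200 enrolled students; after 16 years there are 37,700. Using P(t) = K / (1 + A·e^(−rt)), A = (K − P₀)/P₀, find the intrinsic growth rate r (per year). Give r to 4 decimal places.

r ≈ 0.0484 per year

A = (450000 − 18200)/18200 = 23.72527
37700 = 450000/(1 + 23.72527·e^(−r·16)) → e^(−16r) = (11.93634 − 1)/23.72527 = 0.460957
r = −ln(0.460957)/16 = 0.77445/16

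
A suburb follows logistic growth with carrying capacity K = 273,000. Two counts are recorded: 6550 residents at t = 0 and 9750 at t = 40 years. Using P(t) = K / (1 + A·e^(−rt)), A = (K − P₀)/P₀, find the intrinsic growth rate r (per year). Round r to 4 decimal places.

A = (273000 − 6550)/6550 = 40.67939
9750 = 273000/(1 + 40.67939·e^(−r·40)) → e^(−40r) = (28 − 1)/40.67939 = 0.663727
r = −ln(0.663727)/40 = 0.40988/40

r ≈ 0.0102 per year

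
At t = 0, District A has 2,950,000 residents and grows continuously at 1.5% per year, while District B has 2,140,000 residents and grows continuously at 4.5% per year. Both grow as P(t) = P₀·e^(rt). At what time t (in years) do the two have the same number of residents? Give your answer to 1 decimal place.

t ≈ 10.7 years

2950000·e^(0.015t) = 2140000·e^(0.045t)
2950000/2140000 = e^((0.045 − 0.015)t) → ln(1.3785) = 0.03·t
t = 0.321 / 0.03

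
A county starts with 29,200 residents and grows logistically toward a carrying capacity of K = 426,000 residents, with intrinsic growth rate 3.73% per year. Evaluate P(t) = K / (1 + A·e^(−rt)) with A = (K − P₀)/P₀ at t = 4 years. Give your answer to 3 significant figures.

≈ 33,500 residents

A = (426000 − 29200)/29200 = 13.58904
P(4) = 426000 / (1 + 13.58904·e^(−0.0373·4)) = 426000 / (1 + 13.58904·0.861397)
= 426000 / 12.70556 ≈ 33528.64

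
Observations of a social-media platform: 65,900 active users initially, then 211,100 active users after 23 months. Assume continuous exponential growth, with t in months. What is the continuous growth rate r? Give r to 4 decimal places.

r ≈ 0.0506 per month

211100 = 65900 · e^(r·23)
e^(23r) = 211100/65900 = 3.20334
r = ln(3.20334) / 23 = 1.16419 / 23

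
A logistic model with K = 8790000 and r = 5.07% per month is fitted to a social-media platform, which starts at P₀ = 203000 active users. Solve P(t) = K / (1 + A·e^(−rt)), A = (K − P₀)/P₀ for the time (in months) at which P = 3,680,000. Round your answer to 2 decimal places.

A = (8790000 − 203000)/203000 = 42.30049
3680000 = 8790000/(1 + 42.30049·e^(−0.0507t)) → 1 + 42.30049·e^(−0.0507t) = 2.38859
e^(−0.0507t) = 0.032827 → t = ln(30.46298)/0.0507 = 3.41651/0.0507

t ≈ 67.39 months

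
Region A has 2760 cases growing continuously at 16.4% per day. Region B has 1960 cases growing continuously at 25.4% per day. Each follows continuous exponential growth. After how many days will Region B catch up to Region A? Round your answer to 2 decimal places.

2760·e^(0.164t) = 1960·e^(0.254t)
2760/1960 = e^((0.254 − 0.164)t) → ln(1.40816) = 0.09·t
t = 0.34229 / 0.09

t ≈ 3.80 days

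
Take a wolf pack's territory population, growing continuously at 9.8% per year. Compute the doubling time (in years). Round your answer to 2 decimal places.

doubling time = ln(2) / |r| = 0.69315 / 0.098

doubling time ≈ 7.07 years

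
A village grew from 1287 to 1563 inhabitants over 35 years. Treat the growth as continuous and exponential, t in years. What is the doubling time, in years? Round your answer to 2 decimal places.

doubling time ≈ 124.86 years

r = ln(1563/1287) / 35 = ln(1.21445) / 35 ≈ 0.005551 per year
doubling time = ln 2 / |r| = 0.69315 / 0.005551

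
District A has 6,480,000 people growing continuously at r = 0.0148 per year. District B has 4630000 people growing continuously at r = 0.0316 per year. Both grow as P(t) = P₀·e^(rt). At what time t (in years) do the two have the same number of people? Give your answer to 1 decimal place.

t ≈ 20.0 years

6480000·e^(0.0148t) = 4630000·e^(0.0316t)
6480000/4630000 = e^((0.0316 − 0.0148)t) → ln(1.39957) = 0.0168·t
t = 0.33616 / 0.0168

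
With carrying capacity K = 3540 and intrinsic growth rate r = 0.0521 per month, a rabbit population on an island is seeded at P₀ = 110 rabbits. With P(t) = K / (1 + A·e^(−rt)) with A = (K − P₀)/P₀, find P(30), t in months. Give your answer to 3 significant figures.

≈ 470 rabbits

A = (3540 − 110)/110 = 31.18182
P(30) = 3540 / (1 + 31.18182·e^(−0.0521·30)) = 3540 / (1 + 31.18182·0.209507)
= 3540 / 7.5328 ≈ 469.94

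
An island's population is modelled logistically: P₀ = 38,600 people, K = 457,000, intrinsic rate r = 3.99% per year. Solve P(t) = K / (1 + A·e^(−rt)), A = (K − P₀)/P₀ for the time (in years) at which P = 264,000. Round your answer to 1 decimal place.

A = (457000 − 38600)/38600 = 10.83938
264000 = 457000/(1 + 10.83938·e^(−0.0399t)) → 1 + 10.83938·e^(−0.0399t) = 1.73106
e^(−0.0399t) = 0.067445 → t = ln(14.82692)/0.0399 = 2.69644/0.0399

t ≈ 67.6 years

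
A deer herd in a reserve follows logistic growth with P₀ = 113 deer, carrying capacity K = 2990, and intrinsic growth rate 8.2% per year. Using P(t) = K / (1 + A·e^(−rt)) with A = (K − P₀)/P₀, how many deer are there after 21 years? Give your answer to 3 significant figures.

A = (2990 − 113)/113 = 25.46018
P(21) = 2990 / (1 + 25.46018·e^(−0.082·21)) = 2990 / (1 + 25.46018·0.178708)
= 2990 / 5.54995 ≈ 538.74

≈ 539 deer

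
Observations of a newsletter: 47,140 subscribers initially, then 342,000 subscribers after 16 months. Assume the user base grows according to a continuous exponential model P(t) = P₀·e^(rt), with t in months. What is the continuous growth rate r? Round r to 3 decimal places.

342000 = 47140 · e^(r·16)
e^(16r) = 342000/47140 = 7.25499
r = ln(7.25499) / 16 = 1.98169 / 16

r ≈ 0.124 per month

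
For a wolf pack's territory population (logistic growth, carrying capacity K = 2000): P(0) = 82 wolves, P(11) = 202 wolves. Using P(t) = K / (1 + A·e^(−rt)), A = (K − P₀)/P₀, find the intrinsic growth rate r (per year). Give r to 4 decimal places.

A = (2000 − 82)/82 = 23.39024
202 = 2000/(1 + 23.39024·e^(−r·11)) → e^(−11r) = (9.90099 − 1)/23.39024 = 0.380543
r = −ln(0.380543)/11 = 0.96616/11

r ≈ 0.0878 per year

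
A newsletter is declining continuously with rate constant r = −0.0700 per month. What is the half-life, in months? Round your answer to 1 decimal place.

half-life ≈ 9.9 months

half-life = ln(2) / |r| = 0.69315 / 0.07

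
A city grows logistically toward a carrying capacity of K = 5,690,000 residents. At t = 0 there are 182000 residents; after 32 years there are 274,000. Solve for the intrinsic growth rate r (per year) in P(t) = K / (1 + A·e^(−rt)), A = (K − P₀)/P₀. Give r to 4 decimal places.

A = (5690000 − 182000)/182000 = 30.26374
274000 = 5690000/(1 + 30.26374·e^(−r·32)) → e^(−32r) = (20.76642 − 1)/30.26374 = 0.653139
r = −ln(0.653139)/32 = 0.42597/32

r ≈ 0.0133 per year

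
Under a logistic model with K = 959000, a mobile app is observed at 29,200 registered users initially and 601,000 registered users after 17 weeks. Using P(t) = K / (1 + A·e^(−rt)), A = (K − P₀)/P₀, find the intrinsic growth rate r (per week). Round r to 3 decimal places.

r ≈ 0.234 per week

A = (959000 − 29200)/29200 = 31.84247
601000 = 959000/(1 + 31.84247·e^(−r·17)) → e^(−17r) = (1.59567 − 1)/31.84247 = 0.018707
r = −ln(0.018707)/17 = 3.97886/17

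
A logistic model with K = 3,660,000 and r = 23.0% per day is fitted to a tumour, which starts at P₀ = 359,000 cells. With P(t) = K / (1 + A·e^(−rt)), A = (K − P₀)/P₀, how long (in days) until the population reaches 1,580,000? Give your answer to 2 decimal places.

t ≈ 8.45 days

A = (3660000 − 359000)/359000 = 9.19499
1580000 = 3660000/(1 + 9.19499·e^(−0.23t)) → 1 + 9.19499·e^(−0.23t) = 2.31646
e^(−0.23t) = 0.143171 → t = ln(6.98465)/0.23 = 1.94372/0.23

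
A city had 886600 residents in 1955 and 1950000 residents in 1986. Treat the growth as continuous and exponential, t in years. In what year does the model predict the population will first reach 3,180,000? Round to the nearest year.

r = ln(1950000/886600) / 31 = 0.78819/31 ≈ 0.025426 per year
t = ln(3180000/886600) / r = 1.27724/0.025426 ≈ 50.23 years after 1955

year 2005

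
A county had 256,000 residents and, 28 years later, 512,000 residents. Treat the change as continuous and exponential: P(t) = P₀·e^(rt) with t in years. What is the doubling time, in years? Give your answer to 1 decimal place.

doubling time ≈ 28.0 years

r = ln(512000/256000) / 28 = ln(2) / 28 ≈ 0.024755 per year
doubling time = ln 2 / |r| = 0.69315 / 0.024755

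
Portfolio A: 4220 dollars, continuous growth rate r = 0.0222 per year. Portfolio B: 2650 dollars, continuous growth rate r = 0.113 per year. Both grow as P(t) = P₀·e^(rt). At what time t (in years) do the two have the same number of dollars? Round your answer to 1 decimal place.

t ≈ 5.1 years

4220·e^(0.0222t) = 2650·e^(0.113t)
4220/2650 = e^((0.113 − 0.0222)t) → ln(1.59245) = 0.0908·t
t = 0.46528 / 0.0908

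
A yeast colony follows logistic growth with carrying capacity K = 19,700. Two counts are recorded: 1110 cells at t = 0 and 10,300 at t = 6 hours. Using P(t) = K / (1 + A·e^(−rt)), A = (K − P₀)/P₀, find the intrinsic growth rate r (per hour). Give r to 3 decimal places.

A = (19700 − 1110)/1110 = 16.74775
10300 = 19700/(1 + 16.74775·e^(−r·6)) → e^(−6r) = (1.91262 − 1)/16.74775 = 0.054492
r = −ln(0.054492)/6 = 2.9097/6

r ≈ 0.485 per hour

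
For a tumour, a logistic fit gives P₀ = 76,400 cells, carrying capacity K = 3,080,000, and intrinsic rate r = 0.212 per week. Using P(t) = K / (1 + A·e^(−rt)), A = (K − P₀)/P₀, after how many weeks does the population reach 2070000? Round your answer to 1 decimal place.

A = (3080000 − 76400)/76400 = 39.31414
2070000 = 3080000/(1 + 39.31414·e^(−0.212t)) → 1 + 39.31414·e^(−0.212t) = 1.48792
e^(−0.212t) = 0.012411 → t = ln(80.57452)/0.212 = 4.38918/0.212

t ≈ 20.7 weeks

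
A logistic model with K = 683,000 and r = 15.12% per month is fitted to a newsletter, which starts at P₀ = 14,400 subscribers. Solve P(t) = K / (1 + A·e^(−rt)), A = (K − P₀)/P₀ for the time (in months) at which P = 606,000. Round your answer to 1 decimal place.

t ≈ 39.0 months

A = (683000 − 14400)/14400 = 46.43056
606000 = 683000/(1 + 46.43056·e^(−0.1512t)) → 1 + 46.43056·e^(−0.1512t) = 1.12706
e^(−0.1512t) = 0.002737 → t = ln(365.4145)/0.1512 = 5.90103/0.1512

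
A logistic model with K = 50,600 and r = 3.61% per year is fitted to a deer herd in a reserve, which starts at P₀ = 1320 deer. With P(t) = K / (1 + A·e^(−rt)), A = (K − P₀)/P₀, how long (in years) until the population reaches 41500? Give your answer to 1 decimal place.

t ≈ 142.3 years

A = (50600 − 1320)/1320 = 37.33333
41500 = 50600/(1 + 37.33333·e^(−0.0361t)) → 1 + 37.33333·e^(−0.0361t) = 1.21928
e^(−0.0361t) = 0.005873 → t = ln(170.25641)/0.0361 = 5.13731/0.0361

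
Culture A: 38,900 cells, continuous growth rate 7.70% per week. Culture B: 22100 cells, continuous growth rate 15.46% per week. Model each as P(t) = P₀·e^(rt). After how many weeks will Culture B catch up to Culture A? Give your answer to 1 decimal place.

38900·e^(0.077t) = 22100·e^(0.1546t)
38900/22100 = e^((0.1546 − 0.077)t) → ln(1.76018) = 0.0776·t
t = 0.56542 / 0.0776

t ≈ 7.3 weeks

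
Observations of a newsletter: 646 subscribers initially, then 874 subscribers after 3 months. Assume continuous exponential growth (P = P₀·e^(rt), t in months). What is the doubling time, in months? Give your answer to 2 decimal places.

doubling time ≈ 6.88 months

r = ln(874/646) / 3 = ln(1.35294) / 3 ≈ 0.10076 per month
doubling time = ln 2 / |r| = 0.69315 / 0.10076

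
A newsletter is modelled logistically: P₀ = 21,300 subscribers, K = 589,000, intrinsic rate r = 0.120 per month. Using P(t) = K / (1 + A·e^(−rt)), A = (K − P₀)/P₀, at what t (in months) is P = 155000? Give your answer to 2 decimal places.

A = (589000 − 21300)/21300 = 26.65258
155000 = 589000/(1 + 26.65258·e^(−0.12t)) → 1 + 26.65258·e^(−0.12t) = 3.8
e^(−0.12t) = 0.105055 → t = ln(9.51878)/0.12 = 2.25327/0.12

t ≈ 18.78 months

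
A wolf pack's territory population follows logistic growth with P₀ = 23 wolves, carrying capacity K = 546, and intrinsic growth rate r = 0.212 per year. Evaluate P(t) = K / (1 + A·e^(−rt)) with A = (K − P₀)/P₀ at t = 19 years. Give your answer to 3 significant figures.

≈ 389 wolves

A = (546 − 23)/23 = 22.73913
P(19) = 546 / (1 + 22.73913·e^(−0.212·19)) = 546 / (1 + 22.73913·0.01781)
= 546 / 1.40498 ≈ 388.62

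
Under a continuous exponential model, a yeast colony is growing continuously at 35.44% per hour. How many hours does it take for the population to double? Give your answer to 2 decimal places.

doubling time = ln(2) / |r| = 0.69315 / 0.3544

doubling time ≈ 1.96 hours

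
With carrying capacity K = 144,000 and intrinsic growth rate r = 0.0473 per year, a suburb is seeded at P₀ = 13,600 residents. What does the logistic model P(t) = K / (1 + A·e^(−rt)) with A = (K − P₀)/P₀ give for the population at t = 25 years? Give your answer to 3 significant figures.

≈ 36,600 residents

A = (144000 − 13600)/13600 = 9.58824
P(25) = 144000 / (1 + 9.58824·e^(−0.0473·25)) = 144000 / (1 + 9.58824·0.306512)
= 144000 / 3.9389 ≈ 36558.39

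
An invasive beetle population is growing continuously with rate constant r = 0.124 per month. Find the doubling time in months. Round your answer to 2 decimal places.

doubling time = ln(2) / |r| = 0.69315 / 0.124

doubling time ≈ 5.59 months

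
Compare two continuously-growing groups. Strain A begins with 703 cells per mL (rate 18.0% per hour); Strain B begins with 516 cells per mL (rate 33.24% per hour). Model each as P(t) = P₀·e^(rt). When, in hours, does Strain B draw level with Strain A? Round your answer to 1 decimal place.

t ≈ 2.0 hours

703·e^(0.18t) = 516·e^(0.3324t)
703/516 = e^((0.3324 − 0.18)t) → ln(1.3624) = 0.1524·t
t = 0.30925 / 0.1524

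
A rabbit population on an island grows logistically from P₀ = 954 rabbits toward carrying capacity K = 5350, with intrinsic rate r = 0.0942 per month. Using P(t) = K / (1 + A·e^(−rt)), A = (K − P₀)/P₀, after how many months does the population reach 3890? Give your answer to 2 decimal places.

t ≈ 26.62 months

A = (5350 − 954)/954 = 4.60797
3890 = 5350/(1 + 4.60797·e^(−0.0942t)) → 1 + 4.60797·e^(−0.0942t) = 1.37532
e^(−0.0942t) = 0.081451 → t = ln(12.27739)/0.0942 = 2.50776/0.0942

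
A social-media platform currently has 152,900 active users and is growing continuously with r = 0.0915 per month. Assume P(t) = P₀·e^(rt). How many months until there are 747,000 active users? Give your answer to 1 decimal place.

747000 = 152900 · e^(0.0915·t)
t = ln(747000/152900) / 0.0915 = ln(4.88555) / 0.0915 = 1.58628 / 0.0915

t ≈ 17.3 months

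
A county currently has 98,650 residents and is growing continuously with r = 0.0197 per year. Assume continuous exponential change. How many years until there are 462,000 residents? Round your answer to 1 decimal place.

t ≈ 78.4 years

462000 = 98650 · e^(0.0197·t)
t = ln(462000/98650) / 0.0197 = ln(4.68322) / 0.0197 = 1.54399 / 0.0197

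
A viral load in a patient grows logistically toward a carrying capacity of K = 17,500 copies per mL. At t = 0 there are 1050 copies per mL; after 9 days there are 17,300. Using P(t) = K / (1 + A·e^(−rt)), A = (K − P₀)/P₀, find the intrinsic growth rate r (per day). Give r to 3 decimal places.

A = (17500 − 1050)/1050 = 15.66667
17300 = 17500/(1 + 15.66667·e^(−r·9)) → e^(−9r) = (1.01156 − 1)/15.66667 = 0.000738
r = −ln(0.000738)/9 = 7.21168/9

r ≈ 0.801 per day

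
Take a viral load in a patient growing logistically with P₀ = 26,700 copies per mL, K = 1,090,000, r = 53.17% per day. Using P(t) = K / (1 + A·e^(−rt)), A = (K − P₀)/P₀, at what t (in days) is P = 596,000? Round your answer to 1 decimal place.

t ≈ 7.3 days

A = (1090000 − 26700)/26700 = 39.82397
596000 = 1090000/(1 + 39.82397·e^(−0.5317t)) → 1 + 39.82397·e^(−0.5317t) = 1.82886
e^(−0.5317t) = 0.020813 → t = ln(48.04673)/0.5317 = 3.87217/0.5317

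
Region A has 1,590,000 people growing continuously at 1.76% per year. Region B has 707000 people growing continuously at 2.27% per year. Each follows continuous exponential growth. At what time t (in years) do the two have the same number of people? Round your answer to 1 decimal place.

t ≈ 158.9 years

1590000·e^(0.0176t) = 707000·e^(0.0227t)
1590000/707000 = e^((0.0227 − 0.0176)t) → ln(2.24894) = 0.0051·t
t = 0.81046 / 0.0051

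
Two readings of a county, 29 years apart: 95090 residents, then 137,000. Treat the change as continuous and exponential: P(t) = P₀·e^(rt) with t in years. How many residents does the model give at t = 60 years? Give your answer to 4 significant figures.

≈ 202,400 residents

r = ln(137000/95090) / 29 ≈ 0.012592 per year
P(60) = 95090 · e^(0.012592·60) = 95090 · 2.12867 ≈ 202415.25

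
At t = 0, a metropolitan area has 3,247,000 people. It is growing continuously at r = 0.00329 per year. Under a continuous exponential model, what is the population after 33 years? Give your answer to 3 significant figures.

P(33) = 3247000 · e^(0.00329·33) = 3247000 · e^(0.10857)
= 3247000 · 1.11468 ≈ 3619375.49

≈ 3,620,000 people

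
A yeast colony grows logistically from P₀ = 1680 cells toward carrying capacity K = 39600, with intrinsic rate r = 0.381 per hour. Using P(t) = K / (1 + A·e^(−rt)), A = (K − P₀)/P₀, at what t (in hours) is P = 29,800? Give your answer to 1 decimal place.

A = (39600 − 1680)/1680 = 22.57143
29800 = 39600/(1 + 22.57143·e^(−0.381t)) → 1 + 22.57143·e^(−0.381t) = 1.32886
e^(−0.381t) = 0.01457 → t = ln(68.63557)/0.381 = 4.22881/0.381

t ≈ 11.1 hours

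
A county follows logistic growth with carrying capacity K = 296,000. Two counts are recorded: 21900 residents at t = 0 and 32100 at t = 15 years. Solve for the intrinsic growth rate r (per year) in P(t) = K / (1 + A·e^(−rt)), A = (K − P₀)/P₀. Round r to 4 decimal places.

r ≈ 0.0280 per year

A = (296000 − 21900)/21900 = 12.51598
32100 = 296000/(1 + 12.51598·e^(−r·15)) → e^(−15r) = (9.22118 − 1)/12.51598 = 0.656855
r = −ln(0.656855)/15 = 0.42029/15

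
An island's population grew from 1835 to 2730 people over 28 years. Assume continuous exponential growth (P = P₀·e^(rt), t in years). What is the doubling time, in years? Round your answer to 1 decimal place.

r = ln(2730/1835) / 28 = ln(1.48774) / 28 ≈ 0.014188 per year
doubling time = ln 2 / |r| = 0.69315 / 0.014188

doubling time ≈ 48.9 years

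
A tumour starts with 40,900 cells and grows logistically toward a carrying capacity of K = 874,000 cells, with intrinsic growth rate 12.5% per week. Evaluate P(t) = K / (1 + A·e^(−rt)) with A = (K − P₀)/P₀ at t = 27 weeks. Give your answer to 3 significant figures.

A = (874000 − 40900)/40900 = 20.36919
P(27) = 874000 / (1 + 20.36919·e^(−0.125·27)) = 874000 / (1 + 20.36919·0.034218)
= 874000 / 1.697 ≈ 515027.89

≈ 515,000 cells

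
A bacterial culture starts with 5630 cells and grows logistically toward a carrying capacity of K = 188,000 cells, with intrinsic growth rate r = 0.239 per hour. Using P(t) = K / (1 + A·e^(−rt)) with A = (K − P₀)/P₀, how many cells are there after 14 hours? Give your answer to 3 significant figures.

A = (188000 − 5630)/5630 = 32.39254
P(14) = 188000 / (1 + 32.39254·e^(−0.239·14)) = 188000 / (1 + 32.39254·0.035225)
= 188000 / 2.14103 ≈ 87808.35

≈ 87,800 cells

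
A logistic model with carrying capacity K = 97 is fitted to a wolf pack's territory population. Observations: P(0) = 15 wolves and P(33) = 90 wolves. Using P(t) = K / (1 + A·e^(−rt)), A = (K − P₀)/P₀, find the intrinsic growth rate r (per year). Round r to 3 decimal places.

A = (97 − 15)/15 = 5.46667
90 = 97/(1 + 5.46667·e^(−r·33)) → e^(−33r) = (1.07778 − 1)/5.46667 = 0.014228
r = −ln(0.014228)/33 = 4.25257/33

r ≈ 0.129 per year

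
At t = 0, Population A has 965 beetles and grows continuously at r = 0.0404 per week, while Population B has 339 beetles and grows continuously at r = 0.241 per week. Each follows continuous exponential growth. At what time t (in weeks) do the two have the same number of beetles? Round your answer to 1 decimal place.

965·e^(0.0404t) = 339·e^(0.241t)
965/339 = e^((0.241 − 0.0404)t) → ln(2.84661) = 0.2006·t
t = 1.04613 / 0.2006

t ≈ 5.2 weeks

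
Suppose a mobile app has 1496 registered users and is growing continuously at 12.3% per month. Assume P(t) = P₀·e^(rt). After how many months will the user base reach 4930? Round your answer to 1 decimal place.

4930 = 1496 · e^(0.123·t)
t = ln(4930/1496) / 0.123 = ln(3.29545) / 0.123 = 1.19254 / 0.123

t ≈ 9.7 months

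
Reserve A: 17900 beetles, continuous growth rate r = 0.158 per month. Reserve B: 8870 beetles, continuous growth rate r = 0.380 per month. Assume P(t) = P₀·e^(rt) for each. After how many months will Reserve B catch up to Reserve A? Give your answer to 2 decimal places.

t ≈ 3.16 months

17900·e^(0.158t) = 8870·e^(0.38t)
17900/8870 = e^((0.38 − 0.158)t) → ln(2.01804) = 0.222·t
t = 0.70213 / 0.222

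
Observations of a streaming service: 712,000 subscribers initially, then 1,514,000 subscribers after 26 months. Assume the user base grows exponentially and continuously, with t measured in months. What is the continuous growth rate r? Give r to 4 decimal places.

1514000 = 712000 · e^(r·26)
e^(26r) = 1514000/712000 = 2.1264
r = ln(2.1264) / 26 = 0.75443 / 26

r ≈ 0.0290 per month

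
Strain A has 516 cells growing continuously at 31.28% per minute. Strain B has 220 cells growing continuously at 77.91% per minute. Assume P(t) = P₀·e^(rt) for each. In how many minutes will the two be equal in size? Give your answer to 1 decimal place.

t ≈ 1.8 minutes

516·e^(0.3128t) = 220·e^(0.7791t)
516/220 = e^((0.7791 − 0.3128)t) → ln(2.34545) = 0.4663·t
t = 0.85248 / 0.4663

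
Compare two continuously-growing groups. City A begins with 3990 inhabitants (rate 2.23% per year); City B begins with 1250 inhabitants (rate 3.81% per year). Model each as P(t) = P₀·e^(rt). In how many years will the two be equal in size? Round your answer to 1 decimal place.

3990·e^(0.0223t) = 1250·e^(0.0381t)
3990/1250 = e^((0.0381 − 0.0223)t) → ln(3.192) = 0.0158·t
t = 1.16065 / 0.0158

t ≈ 73.5 years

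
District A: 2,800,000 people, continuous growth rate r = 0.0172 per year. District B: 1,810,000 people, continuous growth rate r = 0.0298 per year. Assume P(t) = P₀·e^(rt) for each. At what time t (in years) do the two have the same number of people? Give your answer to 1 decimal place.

2800000·e^(0.0172t) = 1810000·e^(0.0298t)
2800000/1810000 = e^((0.0298 − 0.0172)t) → ln(1.54696) = 0.0126·t
t = 0.43629 / 0.0126

t ≈ 34.6 years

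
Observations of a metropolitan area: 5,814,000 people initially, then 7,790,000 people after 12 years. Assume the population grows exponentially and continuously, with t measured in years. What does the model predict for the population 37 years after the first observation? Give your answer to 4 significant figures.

≈ 14,330,000 people

r = ln(7790000/5814000) / 12 ≈ 0.024381 per year
P(37) = 5814000 · e^(0.024381·37) = 5814000 · 2.46477 ≈ 14330153.88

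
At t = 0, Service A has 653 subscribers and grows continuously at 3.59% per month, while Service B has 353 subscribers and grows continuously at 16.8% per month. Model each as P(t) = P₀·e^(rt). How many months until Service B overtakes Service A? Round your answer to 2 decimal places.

t ≈ 4.66 months

653·e^(0.0359t) = 353·e^(0.168t)
653/353 = e^((0.168 − 0.0359)t) → ln(1.84986) = 0.1321·t
t = 0.61511 / 0.1321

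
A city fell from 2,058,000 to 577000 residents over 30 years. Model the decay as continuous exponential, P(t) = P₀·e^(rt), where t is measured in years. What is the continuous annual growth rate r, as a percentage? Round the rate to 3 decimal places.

r ≈ -4.239% per year

577000 = 2058000 · e^(r·30)
e^(30r) = 577000/2058000 = 0.28037
r = ln(0.28037) / 30 = -1.27165 / 30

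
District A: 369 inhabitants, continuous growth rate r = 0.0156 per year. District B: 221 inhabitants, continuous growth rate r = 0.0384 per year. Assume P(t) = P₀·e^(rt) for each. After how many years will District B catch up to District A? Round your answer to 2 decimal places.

t ≈ 22.48 years

369·e^(0.0156t) = 221·e^(0.0384t)
369/221 = e^((0.0384 − 0.0156)t) → ln(1.66968) = 0.0228·t
t = 0.51263 / 0.0228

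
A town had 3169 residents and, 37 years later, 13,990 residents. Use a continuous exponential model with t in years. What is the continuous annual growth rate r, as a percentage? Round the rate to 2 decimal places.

r ≈ 4.01% per year

13990 = 3169 · e^(r·37)
e^(37r) = 13990/3169 = 4.41464
r = ln(4.41464) / 37 = 1.48493 / 37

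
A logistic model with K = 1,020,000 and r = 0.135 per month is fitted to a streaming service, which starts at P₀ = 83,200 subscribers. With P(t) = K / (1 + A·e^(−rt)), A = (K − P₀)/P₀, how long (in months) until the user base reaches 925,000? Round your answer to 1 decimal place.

A = (1020000 − 83200)/83200 = 11.25962
925000 = 1020000/(1 + 11.25962·e^(−0.135t)) → 1 + 11.25962·e^(−0.135t) = 1.1027
e^(−0.135t) = 0.009121 → t = ln(109.6331)/0.135 = 4.69714/0.135

t ≈ 34.8 months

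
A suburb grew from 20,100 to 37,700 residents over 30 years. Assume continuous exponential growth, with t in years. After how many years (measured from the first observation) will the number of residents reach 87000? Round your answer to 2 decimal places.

t ≈ 69.89 years

r = ln(37700/20100) / 30 ≈ 0.020965 per year
t = ln(87000/20100) / r = 1.46519 / 0.020965 ≈ 69.888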